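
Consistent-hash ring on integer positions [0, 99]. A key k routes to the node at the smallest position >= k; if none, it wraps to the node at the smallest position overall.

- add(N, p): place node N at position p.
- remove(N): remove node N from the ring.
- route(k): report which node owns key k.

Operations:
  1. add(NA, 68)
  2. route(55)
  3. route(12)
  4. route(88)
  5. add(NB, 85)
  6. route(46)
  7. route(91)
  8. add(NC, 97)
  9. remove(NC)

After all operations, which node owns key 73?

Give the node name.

Answer: NB

Derivation:
Op 1: add NA@68 -> ring=[68:NA]
Op 2: route key 55: smallest pos >= 55 is 68 -> NA
Op 3: route key 12: smallest pos >= 12 is 68 -> NA
Op 4: route key 88: none >= 88, wrap to smallest pos 68 -> NA
Op 5: add NB@85 -> ring=[68:NA,85:NB]
Op 6: route key 46: smallest pos >= 46 is 68 -> NA
Op 7: route key 91: none >= 91, wrap to smallest pos 68 -> NA
Op 8: add NC@97 -> ring=[68:NA,85:NB,97:NC]
Op 9: remove NC -> ring=[68:NA,85:NB]
Final route key 73: smallest pos >= 73 is 85 -> NB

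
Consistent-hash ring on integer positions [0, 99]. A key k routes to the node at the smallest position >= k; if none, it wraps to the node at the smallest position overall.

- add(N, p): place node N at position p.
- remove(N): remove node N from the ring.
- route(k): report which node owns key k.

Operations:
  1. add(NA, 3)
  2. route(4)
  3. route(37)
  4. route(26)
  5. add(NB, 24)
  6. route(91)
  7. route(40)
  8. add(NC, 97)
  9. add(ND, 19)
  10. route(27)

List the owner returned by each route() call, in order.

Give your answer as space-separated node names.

Answer: NA NA NA NA NA NC

Derivation:
Op 1: add NA@3 -> ring=[3:NA]
Op 2: route key 4: none >= 4, wrap to smallest pos 3 -> NA
Op 3: route key 37: none >= 37, wrap to smallest pos 3 -> NA
Op 4: route key 26: none >= 26, wrap to smallest pos 3 -> NA
Op 5: add NB@24 -> ring=[3:NA,24:NB]
Op 6: route key 91: none >= 91, wrap to smallest pos 3 -> NA
Op 7: route key 40: none >= 40, wrap to smallest pos 3 -> NA
Op 8: add NC@97 -> ring=[3:NA,24:NB,97:NC]
Op 9: add ND@19 -> ring=[3:NA,19:ND,24:NB,97:NC]
Op 10: route key 27: smallest pos >= 27 is 97 -> NC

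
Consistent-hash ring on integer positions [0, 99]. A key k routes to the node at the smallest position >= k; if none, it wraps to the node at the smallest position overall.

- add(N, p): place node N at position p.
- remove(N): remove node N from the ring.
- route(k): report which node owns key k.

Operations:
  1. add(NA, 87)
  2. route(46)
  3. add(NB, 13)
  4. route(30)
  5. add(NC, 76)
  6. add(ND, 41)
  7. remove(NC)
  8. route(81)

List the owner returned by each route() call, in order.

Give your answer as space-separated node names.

Op 1: add NA@87 -> ring=[87:NA]
Op 2: route key 46: smallest pos >= 46 is 87 -> NA
Op 3: add NB@13 -> ring=[13:NB,87:NA]
Op 4: route key 30: smallest pos >= 30 is 87 -> NA
Op 5: add NC@76 -> ring=[13:NB,76:NC,87:NA]
Op 6: add ND@41 -> ring=[13:NB,41:ND,76:NC,87:NA]
Op 7: remove NC -> ring=[13:NB,41:ND,87:NA]
Op 8: route key 81: smallest pos >= 81 is 87 -> NA

Answer: NA NA NA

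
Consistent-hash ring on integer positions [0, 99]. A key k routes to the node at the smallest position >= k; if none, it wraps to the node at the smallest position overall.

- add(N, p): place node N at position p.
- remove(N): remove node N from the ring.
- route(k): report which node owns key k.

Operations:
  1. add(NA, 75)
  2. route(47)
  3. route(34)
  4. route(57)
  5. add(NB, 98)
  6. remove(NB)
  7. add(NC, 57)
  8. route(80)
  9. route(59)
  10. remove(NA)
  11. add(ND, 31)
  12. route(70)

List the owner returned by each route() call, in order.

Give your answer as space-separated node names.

Op 1: add NA@75 -> ring=[75:NA]
Op 2: route key 47: smallest pos >= 47 is 75 -> NA
Op 3: route key 34: smallest pos >= 34 is 75 -> NA
Op 4: route key 57: smallest pos >= 57 is 75 -> NA
Op 5: add NB@98 -> ring=[75:NA,98:NB]
Op 6: remove NB -> ring=[75:NA]
Op 7: add NC@57 -> ring=[57:NC,75:NA]
Op 8: route key 80: none >= 80, wrap to smallest pos 57 -> NC
Op 9: route key 59: smallest pos >= 59 is 75 -> NA
Op 10: remove NA -> ring=[57:NC]
Op 11: add ND@31 -> ring=[31:ND,57:NC]
Op 12: route key 70: none >= 70, wrap to smallest pos 31 -> ND

Answer: NA NA NA NC NA ND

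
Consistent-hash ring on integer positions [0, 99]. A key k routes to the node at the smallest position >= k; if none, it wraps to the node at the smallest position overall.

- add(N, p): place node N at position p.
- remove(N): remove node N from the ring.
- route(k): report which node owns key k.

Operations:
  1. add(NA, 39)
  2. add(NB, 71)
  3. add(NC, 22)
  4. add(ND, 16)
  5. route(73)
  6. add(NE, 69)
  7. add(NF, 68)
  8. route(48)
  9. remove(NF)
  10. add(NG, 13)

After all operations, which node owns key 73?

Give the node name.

Answer: NG

Derivation:
Op 1: add NA@39 -> ring=[39:NA]
Op 2: add NB@71 -> ring=[39:NA,71:NB]
Op 3: add NC@22 -> ring=[22:NC,39:NA,71:NB]
Op 4: add ND@16 -> ring=[16:ND,22:NC,39:NA,71:NB]
Op 5: route key 73: none >= 73, wrap to smallest pos 16 -> ND
Op 6: add NE@69 -> ring=[16:ND,22:NC,39:NA,69:NE,71:NB]
Op 7: add NF@68 -> ring=[16:ND,22:NC,39:NA,68:NF,69:NE,71:NB]
Op 8: route key 48: smallest pos >= 48 is 68 -> NF
Op 9: remove NF -> ring=[16:ND,22:NC,39:NA,69:NE,71:NB]
Op 10: add NG@13 -> ring=[13:NG,16:ND,22:NC,39:NA,69:NE,71:NB]
Final route key 73: none >= 73, wrap to smallest pos 13 -> NG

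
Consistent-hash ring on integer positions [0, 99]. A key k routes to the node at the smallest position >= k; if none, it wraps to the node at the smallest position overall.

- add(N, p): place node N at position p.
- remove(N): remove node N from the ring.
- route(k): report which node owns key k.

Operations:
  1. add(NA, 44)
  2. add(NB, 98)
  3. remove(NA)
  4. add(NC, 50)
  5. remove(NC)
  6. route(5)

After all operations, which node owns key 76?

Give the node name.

Answer: NB

Derivation:
Op 1: add NA@44 -> ring=[44:NA]
Op 2: add NB@98 -> ring=[44:NA,98:NB]
Op 3: remove NA -> ring=[98:NB]
Op 4: add NC@50 -> ring=[50:NC,98:NB]
Op 5: remove NC -> ring=[98:NB]
Op 6: route key 5: smallest pos >= 5 is 98 -> NB
Final route key 76: smallest pos >= 76 is 98 -> NB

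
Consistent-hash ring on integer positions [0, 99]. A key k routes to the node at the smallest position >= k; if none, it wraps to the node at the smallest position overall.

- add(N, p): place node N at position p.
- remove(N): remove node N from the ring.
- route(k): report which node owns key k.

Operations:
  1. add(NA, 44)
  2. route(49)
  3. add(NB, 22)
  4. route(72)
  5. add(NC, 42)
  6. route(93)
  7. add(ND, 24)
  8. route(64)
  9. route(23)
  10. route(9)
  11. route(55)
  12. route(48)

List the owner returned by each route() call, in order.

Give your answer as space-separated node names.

Answer: NA NB NB NB ND NB NB NB

Derivation:
Op 1: add NA@44 -> ring=[44:NA]
Op 2: route key 49: none >= 49, wrap to smallest pos 44 -> NA
Op 3: add NB@22 -> ring=[22:NB,44:NA]
Op 4: route key 72: none >= 72, wrap to smallest pos 22 -> NB
Op 5: add NC@42 -> ring=[22:NB,42:NC,44:NA]
Op 6: route key 93: none >= 93, wrap to smallest pos 22 -> NB
Op 7: add ND@24 -> ring=[22:NB,24:ND,42:NC,44:NA]
Op 8: route key 64: none >= 64, wrap to smallest pos 22 -> NB
Op 9: route key 23: smallest pos >= 23 is 24 -> ND
Op 10: route key 9: smallest pos >= 9 is 22 -> NB
Op 11: route key 55: none >= 55, wrap to smallest pos 22 -> NB
Op 12: route key 48: none >= 48, wrap to smallest pos 22 -> NB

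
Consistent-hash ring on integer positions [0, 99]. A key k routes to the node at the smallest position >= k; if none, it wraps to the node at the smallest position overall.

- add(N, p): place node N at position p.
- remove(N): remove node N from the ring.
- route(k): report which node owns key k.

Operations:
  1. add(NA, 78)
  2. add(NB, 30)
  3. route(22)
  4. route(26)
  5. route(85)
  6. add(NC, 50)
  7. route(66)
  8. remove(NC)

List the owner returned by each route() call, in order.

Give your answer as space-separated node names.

Answer: NB NB NB NA

Derivation:
Op 1: add NA@78 -> ring=[78:NA]
Op 2: add NB@30 -> ring=[30:NB,78:NA]
Op 3: route key 22: smallest pos >= 22 is 30 -> NB
Op 4: route key 26: smallest pos >= 26 is 30 -> NB
Op 5: route key 85: none >= 85, wrap to smallest pos 30 -> NB
Op 6: add NC@50 -> ring=[30:NB,50:NC,78:NA]
Op 7: route key 66: smallest pos >= 66 is 78 -> NA
Op 8: remove NC -> ring=[30:NB,78:NA]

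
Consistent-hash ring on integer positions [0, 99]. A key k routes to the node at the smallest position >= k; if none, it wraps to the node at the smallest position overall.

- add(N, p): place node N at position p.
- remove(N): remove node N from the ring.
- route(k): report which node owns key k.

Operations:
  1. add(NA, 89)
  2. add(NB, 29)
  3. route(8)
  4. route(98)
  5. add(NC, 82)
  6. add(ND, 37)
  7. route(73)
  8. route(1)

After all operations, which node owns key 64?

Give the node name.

Op 1: add NA@89 -> ring=[89:NA]
Op 2: add NB@29 -> ring=[29:NB,89:NA]
Op 3: route key 8: smallest pos >= 8 is 29 -> NB
Op 4: route key 98: none >= 98, wrap to smallest pos 29 -> NB
Op 5: add NC@82 -> ring=[29:NB,82:NC,89:NA]
Op 6: add ND@37 -> ring=[29:NB,37:ND,82:NC,89:NA]
Op 7: route key 73: smallest pos >= 73 is 82 -> NC
Op 8: route key 1: smallest pos >= 1 is 29 -> NB
Final route key 64: smallest pos >= 64 is 82 -> NC

Answer: NC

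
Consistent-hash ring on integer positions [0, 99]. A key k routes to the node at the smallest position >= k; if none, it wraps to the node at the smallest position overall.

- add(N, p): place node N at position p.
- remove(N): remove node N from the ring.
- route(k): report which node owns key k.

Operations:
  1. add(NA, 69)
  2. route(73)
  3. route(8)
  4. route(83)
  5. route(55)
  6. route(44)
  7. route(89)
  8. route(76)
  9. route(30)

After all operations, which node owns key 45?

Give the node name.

Op 1: add NA@69 -> ring=[69:NA]
Op 2: route key 73: none >= 73, wrap to smallest pos 69 -> NA
Op 3: route key 8: smallest pos >= 8 is 69 -> NA
Op 4: route key 83: none >= 83, wrap to smallest pos 69 -> NA
Op 5: route key 55: smallest pos >= 55 is 69 -> NA
Op 6: route key 44: smallest pos >= 44 is 69 -> NA
Op 7: route key 89: none >= 89, wrap to smallest pos 69 -> NA
Op 8: route key 76: none >= 76, wrap to smallest pos 69 -> NA
Op 9: route key 30: smallest pos >= 30 is 69 -> NA
Final route key 45: smallest pos >= 45 is 69 -> NA

Answer: NA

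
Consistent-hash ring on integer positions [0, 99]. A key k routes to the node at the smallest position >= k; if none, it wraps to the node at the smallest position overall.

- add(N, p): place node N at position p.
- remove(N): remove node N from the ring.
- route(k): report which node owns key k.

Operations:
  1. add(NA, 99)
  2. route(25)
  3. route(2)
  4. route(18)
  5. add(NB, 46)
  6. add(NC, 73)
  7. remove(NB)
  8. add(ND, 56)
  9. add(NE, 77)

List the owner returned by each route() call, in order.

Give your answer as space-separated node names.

Op 1: add NA@99 -> ring=[99:NA]
Op 2: route key 25: smallest pos >= 25 is 99 -> NA
Op 3: route key 2: smallest pos >= 2 is 99 -> NA
Op 4: route key 18: smallest pos >= 18 is 99 -> NA
Op 5: add NB@46 -> ring=[46:NB,99:NA]
Op 6: add NC@73 -> ring=[46:NB,73:NC,99:NA]
Op 7: remove NB -> ring=[73:NC,99:NA]
Op 8: add ND@56 -> ring=[56:ND,73:NC,99:NA]
Op 9: add NE@77 -> ring=[56:ND,73:NC,77:NE,99:NA]

Answer: NA NA NA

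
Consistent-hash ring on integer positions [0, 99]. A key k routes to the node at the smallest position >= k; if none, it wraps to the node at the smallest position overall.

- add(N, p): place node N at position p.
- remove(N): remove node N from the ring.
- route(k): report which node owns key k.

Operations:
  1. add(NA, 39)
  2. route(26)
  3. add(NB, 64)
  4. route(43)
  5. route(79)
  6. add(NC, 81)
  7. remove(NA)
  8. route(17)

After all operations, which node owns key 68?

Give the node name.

Answer: NC

Derivation:
Op 1: add NA@39 -> ring=[39:NA]
Op 2: route key 26: smallest pos >= 26 is 39 -> NA
Op 3: add NB@64 -> ring=[39:NA,64:NB]
Op 4: route key 43: smallest pos >= 43 is 64 -> NB
Op 5: route key 79: none >= 79, wrap to smallest pos 39 -> NA
Op 6: add NC@81 -> ring=[39:NA,64:NB,81:NC]
Op 7: remove NA -> ring=[64:NB,81:NC]
Op 8: route key 17: smallest pos >= 17 is 64 -> NB
Final route key 68: smallest pos >= 68 is 81 -> NC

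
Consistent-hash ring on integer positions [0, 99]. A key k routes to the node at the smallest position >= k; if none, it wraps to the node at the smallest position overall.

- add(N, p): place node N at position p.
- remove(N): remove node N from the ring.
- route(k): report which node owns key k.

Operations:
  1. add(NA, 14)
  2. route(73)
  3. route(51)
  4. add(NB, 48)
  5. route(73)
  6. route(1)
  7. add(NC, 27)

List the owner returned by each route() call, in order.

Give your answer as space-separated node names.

Answer: NA NA NA NA

Derivation:
Op 1: add NA@14 -> ring=[14:NA]
Op 2: route key 73: none >= 73, wrap to smallest pos 14 -> NA
Op 3: route key 51: none >= 51, wrap to smallest pos 14 -> NA
Op 4: add NB@48 -> ring=[14:NA,48:NB]
Op 5: route key 73: none >= 73, wrap to smallest pos 14 -> NA
Op 6: route key 1: smallest pos >= 1 is 14 -> NA
Op 7: add NC@27 -> ring=[14:NA,27:NC,48:NB]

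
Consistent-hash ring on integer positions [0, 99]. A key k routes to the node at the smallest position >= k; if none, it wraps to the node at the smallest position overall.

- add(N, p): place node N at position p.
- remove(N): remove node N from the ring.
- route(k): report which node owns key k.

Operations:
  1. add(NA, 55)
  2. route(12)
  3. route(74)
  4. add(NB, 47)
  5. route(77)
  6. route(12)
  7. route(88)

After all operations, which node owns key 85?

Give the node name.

Op 1: add NA@55 -> ring=[55:NA]
Op 2: route key 12: smallest pos >= 12 is 55 -> NA
Op 3: route key 74: none >= 74, wrap to smallest pos 55 -> NA
Op 4: add NB@47 -> ring=[47:NB,55:NA]
Op 5: route key 77: none >= 77, wrap to smallest pos 47 -> NB
Op 6: route key 12: smallest pos >= 12 is 47 -> NB
Op 7: route key 88: none >= 88, wrap to smallest pos 47 -> NB
Final route key 85: none >= 85, wrap to smallest pos 47 -> NB

Answer: NB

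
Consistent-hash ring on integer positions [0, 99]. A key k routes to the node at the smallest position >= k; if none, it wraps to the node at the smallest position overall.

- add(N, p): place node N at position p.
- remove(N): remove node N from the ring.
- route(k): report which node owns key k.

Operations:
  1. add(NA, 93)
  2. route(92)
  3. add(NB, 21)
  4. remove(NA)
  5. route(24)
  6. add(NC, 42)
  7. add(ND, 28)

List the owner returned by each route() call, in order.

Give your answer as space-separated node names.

Answer: NA NB

Derivation:
Op 1: add NA@93 -> ring=[93:NA]
Op 2: route key 92: smallest pos >= 92 is 93 -> NA
Op 3: add NB@21 -> ring=[21:NB,93:NA]
Op 4: remove NA -> ring=[21:NB]
Op 5: route key 24: none >= 24, wrap to smallest pos 21 -> NB
Op 6: add NC@42 -> ring=[21:NB,42:NC]
Op 7: add ND@28 -> ring=[21:NB,28:ND,42:NC]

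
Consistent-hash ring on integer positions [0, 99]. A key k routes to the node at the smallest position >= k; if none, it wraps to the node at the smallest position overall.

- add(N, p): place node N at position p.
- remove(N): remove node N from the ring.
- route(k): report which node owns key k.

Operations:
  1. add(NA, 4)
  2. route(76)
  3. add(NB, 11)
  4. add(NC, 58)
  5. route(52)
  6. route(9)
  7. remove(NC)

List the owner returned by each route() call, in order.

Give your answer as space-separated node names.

Answer: NA NC NB

Derivation:
Op 1: add NA@4 -> ring=[4:NA]
Op 2: route key 76: none >= 76, wrap to smallest pos 4 -> NA
Op 3: add NB@11 -> ring=[4:NA,11:NB]
Op 4: add NC@58 -> ring=[4:NA,11:NB,58:NC]
Op 5: route key 52: smallest pos >= 52 is 58 -> NC
Op 6: route key 9: smallest pos >= 9 is 11 -> NB
Op 7: remove NC -> ring=[4:NA,11:NB]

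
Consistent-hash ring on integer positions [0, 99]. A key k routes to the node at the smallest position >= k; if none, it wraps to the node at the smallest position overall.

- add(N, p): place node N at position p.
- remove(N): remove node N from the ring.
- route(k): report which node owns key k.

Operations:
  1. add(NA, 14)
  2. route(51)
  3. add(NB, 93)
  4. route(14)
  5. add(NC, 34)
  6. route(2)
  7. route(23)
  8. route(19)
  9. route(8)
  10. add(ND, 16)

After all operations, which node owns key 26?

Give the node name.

Op 1: add NA@14 -> ring=[14:NA]
Op 2: route key 51: none >= 51, wrap to smallest pos 14 -> NA
Op 3: add NB@93 -> ring=[14:NA,93:NB]
Op 4: route key 14: smallest pos >= 14 is 14 -> NA
Op 5: add NC@34 -> ring=[14:NA,34:NC,93:NB]
Op 6: route key 2: smallest pos >= 2 is 14 -> NA
Op 7: route key 23: smallest pos >= 23 is 34 -> NC
Op 8: route key 19: smallest pos >= 19 is 34 -> NC
Op 9: route key 8: smallest pos >= 8 is 14 -> NA
Op 10: add ND@16 -> ring=[14:NA,16:ND,34:NC,93:NB]
Final route key 26: smallest pos >= 26 is 34 -> NC

Answer: NC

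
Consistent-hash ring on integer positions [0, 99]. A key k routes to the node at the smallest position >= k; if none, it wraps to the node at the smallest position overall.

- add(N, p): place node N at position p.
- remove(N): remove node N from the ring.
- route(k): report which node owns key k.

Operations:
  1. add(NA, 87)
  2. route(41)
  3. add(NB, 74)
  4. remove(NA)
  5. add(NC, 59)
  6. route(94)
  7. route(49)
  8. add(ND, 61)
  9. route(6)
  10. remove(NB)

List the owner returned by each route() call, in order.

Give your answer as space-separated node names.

Answer: NA NC NC NC

Derivation:
Op 1: add NA@87 -> ring=[87:NA]
Op 2: route key 41: smallest pos >= 41 is 87 -> NA
Op 3: add NB@74 -> ring=[74:NB,87:NA]
Op 4: remove NA -> ring=[74:NB]
Op 5: add NC@59 -> ring=[59:NC,74:NB]
Op 6: route key 94: none >= 94, wrap to smallest pos 59 -> NC
Op 7: route key 49: smallest pos >= 49 is 59 -> NC
Op 8: add ND@61 -> ring=[59:NC,61:ND,74:NB]
Op 9: route key 6: smallest pos >= 6 is 59 -> NC
Op 10: remove NB -> ring=[59:NC,61:ND]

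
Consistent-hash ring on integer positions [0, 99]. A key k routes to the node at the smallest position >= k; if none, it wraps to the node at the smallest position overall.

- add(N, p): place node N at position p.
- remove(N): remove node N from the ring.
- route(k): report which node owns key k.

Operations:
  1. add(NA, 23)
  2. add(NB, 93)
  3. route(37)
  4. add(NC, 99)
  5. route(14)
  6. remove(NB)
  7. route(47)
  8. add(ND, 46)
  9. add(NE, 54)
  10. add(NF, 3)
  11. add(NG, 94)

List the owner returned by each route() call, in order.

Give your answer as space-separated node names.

Op 1: add NA@23 -> ring=[23:NA]
Op 2: add NB@93 -> ring=[23:NA,93:NB]
Op 3: route key 37: smallest pos >= 37 is 93 -> NB
Op 4: add NC@99 -> ring=[23:NA,93:NB,99:NC]
Op 5: route key 14: smallest pos >= 14 is 23 -> NA
Op 6: remove NB -> ring=[23:NA,99:NC]
Op 7: route key 47: smallest pos >= 47 is 99 -> NC
Op 8: add ND@46 -> ring=[23:NA,46:ND,99:NC]
Op 9: add NE@54 -> ring=[23:NA,46:ND,54:NE,99:NC]
Op 10: add NF@3 -> ring=[3:NF,23:NA,46:ND,54:NE,99:NC]
Op 11: add NG@94 -> ring=[3:NF,23:NA,46:ND,54:NE,94:NG,99:NC]

Answer: NB NA NC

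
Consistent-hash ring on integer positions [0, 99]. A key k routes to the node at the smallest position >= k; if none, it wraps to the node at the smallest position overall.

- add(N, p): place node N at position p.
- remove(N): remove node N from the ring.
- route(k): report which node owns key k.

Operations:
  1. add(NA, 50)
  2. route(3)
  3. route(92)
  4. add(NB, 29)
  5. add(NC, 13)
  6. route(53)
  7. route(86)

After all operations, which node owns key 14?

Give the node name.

Answer: NB

Derivation:
Op 1: add NA@50 -> ring=[50:NA]
Op 2: route key 3: smallest pos >= 3 is 50 -> NA
Op 3: route key 92: none >= 92, wrap to smallest pos 50 -> NA
Op 4: add NB@29 -> ring=[29:NB,50:NA]
Op 5: add NC@13 -> ring=[13:NC,29:NB,50:NA]
Op 6: route key 53: none >= 53, wrap to smallest pos 13 -> NC
Op 7: route key 86: none >= 86, wrap to smallest pos 13 -> NC
Final route key 14: smallest pos >= 14 is 29 -> NB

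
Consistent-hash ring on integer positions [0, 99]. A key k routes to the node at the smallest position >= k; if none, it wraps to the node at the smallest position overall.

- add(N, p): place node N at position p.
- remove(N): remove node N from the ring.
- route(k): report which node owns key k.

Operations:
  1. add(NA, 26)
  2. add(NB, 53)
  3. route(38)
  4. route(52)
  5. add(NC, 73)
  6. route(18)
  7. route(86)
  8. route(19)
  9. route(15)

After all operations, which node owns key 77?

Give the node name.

Op 1: add NA@26 -> ring=[26:NA]
Op 2: add NB@53 -> ring=[26:NA,53:NB]
Op 3: route key 38: smallest pos >= 38 is 53 -> NB
Op 4: route key 52: smallest pos >= 52 is 53 -> NB
Op 5: add NC@73 -> ring=[26:NA,53:NB,73:NC]
Op 6: route key 18: smallest pos >= 18 is 26 -> NA
Op 7: route key 86: none >= 86, wrap to smallest pos 26 -> NA
Op 8: route key 19: smallest pos >= 19 is 26 -> NA
Op 9: route key 15: smallest pos >= 15 is 26 -> NA
Final route key 77: none >= 77, wrap to smallest pos 26 -> NA

Answer: NA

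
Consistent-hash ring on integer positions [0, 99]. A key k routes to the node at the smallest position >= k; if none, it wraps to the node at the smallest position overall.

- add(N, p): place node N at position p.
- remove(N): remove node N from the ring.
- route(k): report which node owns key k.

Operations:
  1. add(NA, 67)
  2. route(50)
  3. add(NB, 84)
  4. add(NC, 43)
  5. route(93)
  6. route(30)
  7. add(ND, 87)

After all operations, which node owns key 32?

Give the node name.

Op 1: add NA@67 -> ring=[67:NA]
Op 2: route key 50: smallest pos >= 50 is 67 -> NA
Op 3: add NB@84 -> ring=[67:NA,84:NB]
Op 4: add NC@43 -> ring=[43:NC,67:NA,84:NB]
Op 5: route key 93: none >= 93, wrap to smallest pos 43 -> NC
Op 6: route key 30: smallest pos >= 30 is 43 -> NC
Op 7: add ND@87 -> ring=[43:NC,67:NA,84:NB,87:ND]
Final route key 32: smallest pos >= 32 is 43 -> NC

Answer: NC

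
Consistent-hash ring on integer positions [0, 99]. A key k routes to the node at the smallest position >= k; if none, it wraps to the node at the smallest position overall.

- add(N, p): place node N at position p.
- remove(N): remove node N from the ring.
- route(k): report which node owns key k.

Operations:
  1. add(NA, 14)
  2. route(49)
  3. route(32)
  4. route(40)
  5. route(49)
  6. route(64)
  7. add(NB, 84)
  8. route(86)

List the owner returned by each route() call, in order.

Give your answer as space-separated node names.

Op 1: add NA@14 -> ring=[14:NA]
Op 2: route key 49: none >= 49, wrap to smallest pos 14 -> NA
Op 3: route key 32: none >= 32, wrap to smallest pos 14 -> NA
Op 4: route key 40: none >= 40, wrap to smallest pos 14 -> NA
Op 5: route key 49: none >= 49, wrap to smallest pos 14 -> NA
Op 6: route key 64: none >= 64, wrap to smallest pos 14 -> NA
Op 7: add NB@84 -> ring=[14:NA,84:NB]
Op 8: route key 86: none >= 86, wrap to smallest pos 14 -> NA

Answer: NA NA NA NA NA NA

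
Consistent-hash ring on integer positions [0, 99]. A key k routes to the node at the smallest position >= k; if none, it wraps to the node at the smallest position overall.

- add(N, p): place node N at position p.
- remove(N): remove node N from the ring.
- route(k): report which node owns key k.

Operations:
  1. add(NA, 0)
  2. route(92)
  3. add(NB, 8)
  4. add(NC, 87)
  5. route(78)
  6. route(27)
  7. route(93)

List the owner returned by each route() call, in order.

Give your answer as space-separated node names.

Answer: NA NC NC NA

Derivation:
Op 1: add NA@0 -> ring=[0:NA]
Op 2: route key 92: none >= 92, wrap to smallest pos 0 -> NA
Op 3: add NB@8 -> ring=[0:NA,8:NB]
Op 4: add NC@87 -> ring=[0:NA,8:NB,87:NC]
Op 5: route key 78: smallest pos >= 78 is 87 -> NC
Op 6: route key 27: smallest pos >= 27 is 87 -> NC
Op 7: route key 93: none >= 93, wrap to smallest pos 0 -> NA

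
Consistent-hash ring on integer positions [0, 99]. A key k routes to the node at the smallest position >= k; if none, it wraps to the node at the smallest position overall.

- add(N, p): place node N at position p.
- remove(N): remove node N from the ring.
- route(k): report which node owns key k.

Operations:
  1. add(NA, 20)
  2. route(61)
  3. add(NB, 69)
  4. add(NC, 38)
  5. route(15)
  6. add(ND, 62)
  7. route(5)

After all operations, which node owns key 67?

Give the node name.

Op 1: add NA@20 -> ring=[20:NA]
Op 2: route key 61: none >= 61, wrap to smallest pos 20 -> NA
Op 3: add NB@69 -> ring=[20:NA,69:NB]
Op 4: add NC@38 -> ring=[20:NA,38:NC,69:NB]
Op 5: route key 15: smallest pos >= 15 is 20 -> NA
Op 6: add ND@62 -> ring=[20:NA,38:NC,62:ND,69:NB]
Op 7: route key 5: smallest pos >= 5 is 20 -> NA
Final route key 67: smallest pos >= 67 is 69 -> NB

Answer: NB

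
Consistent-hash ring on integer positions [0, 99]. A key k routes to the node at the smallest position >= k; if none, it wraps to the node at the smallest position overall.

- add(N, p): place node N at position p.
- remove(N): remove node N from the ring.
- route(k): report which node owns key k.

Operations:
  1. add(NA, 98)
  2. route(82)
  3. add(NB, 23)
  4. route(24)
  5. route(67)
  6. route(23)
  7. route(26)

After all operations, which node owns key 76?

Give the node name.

Op 1: add NA@98 -> ring=[98:NA]
Op 2: route key 82: smallest pos >= 82 is 98 -> NA
Op 3: add NB@23 -> ring=[23:NB,98:NA]
Op 4: route key 24: smallest pos >= 24 is 98 -> NA
Op 5: route key 67: smallest pos >= 67 is 98 -> NA
Op 6: route key 23: smallest pos >= 23 is 23 -> NB
Op 7: route key 26: smallest pos >= 26 is 98 -> NA
Final route key 76: smallest pos >= 76 is 98 -> NA

Answer: NA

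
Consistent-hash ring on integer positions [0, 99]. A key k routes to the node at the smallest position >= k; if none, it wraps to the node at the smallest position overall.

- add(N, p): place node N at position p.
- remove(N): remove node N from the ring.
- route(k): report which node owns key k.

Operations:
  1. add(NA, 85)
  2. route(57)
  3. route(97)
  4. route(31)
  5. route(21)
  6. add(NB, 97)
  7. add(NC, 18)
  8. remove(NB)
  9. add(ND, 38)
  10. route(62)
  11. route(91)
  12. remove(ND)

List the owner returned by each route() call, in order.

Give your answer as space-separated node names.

Op 1: add NA@85 -> ring=[85:NA]
Op 2: route key 57: smallest pos >= 57 is 85 -> NA
Op 3: route key 97: none >= 97, wrap to smallest pos 85 -> NA
Op 4: route key 31: smallest pos >= 31 is 85 -> NA
Op 5: route key 21: smallest pos >= 21 is 85 -> NA
Op 6: add NB@97 -> ring=[85:NA,97:NB]
Op 7: add NC@18 -> ring=[18:NC,85:NA,97:NB]
Op 8: remove NB -> ring=[18:NC,85:NA]
Op 9: add ND@38 -> ring=[18:NC,38:ND,85:NA]
Op 10: route key 62: smallest pos >= 62 is 85 -> NA
Op 11: route key 91: none >= 91, wrap to smallest pos 18 -> NC
Op 12: remove ND -> ring=[18:NC,85:NA]

Answer: NA NA NA NA NA NC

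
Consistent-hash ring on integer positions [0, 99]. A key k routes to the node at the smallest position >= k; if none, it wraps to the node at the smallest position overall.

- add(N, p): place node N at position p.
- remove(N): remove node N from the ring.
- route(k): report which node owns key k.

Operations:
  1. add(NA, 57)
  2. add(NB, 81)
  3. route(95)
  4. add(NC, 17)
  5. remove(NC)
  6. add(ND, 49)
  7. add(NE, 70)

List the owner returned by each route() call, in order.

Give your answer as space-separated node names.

Op 1: add NA@57 -> ring=[57:NA]
Op 2: add NB@81 -> ring=[57:NA,81:NB]
Op 3: route key 95: none >= 95, wrap to smallest pos 57 -> NA
Op 4: add NC@17 -> ring=[17:NC,57:NA,81:NB]
Op 5: remove NC -> ring=[57:NA,81:NB]
Op 6: add ND@49 -> ring=[49:ND,57:NA,81:NB]
Op 7: add NE@70 -> ring=[49:ND,57:NA,70:NE,81:NB]

Answer: NA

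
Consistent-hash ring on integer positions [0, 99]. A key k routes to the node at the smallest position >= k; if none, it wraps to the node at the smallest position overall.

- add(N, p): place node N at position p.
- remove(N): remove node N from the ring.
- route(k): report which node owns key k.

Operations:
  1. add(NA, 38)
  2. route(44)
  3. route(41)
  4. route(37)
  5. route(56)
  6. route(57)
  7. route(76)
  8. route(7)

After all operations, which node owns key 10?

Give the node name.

Op 1: add NA@38 -> ring=[38:NA]
Op 2: route key 44: none >= 44, wrap to smallest pos 38 -> NA
Op 3: route key 41: none >= 41, wrap to smallest pos 38 -> NA
Op 4: route key 37: smallest pos >= 37 is 38 -> NA
Op 5: route key 56: none >= 56, wrap to smallest pos 38 -> NA
Op 6: route key 57: none >= 57, wrap to smallest pos 38 -> NA
Op 7: route key 76: none >= 76, wrap to smallest pos 38 -> NA
Op 8: route key 7: smallest pos >= 7 is 38 -> NA
Final route key 10: smallest pos >= 10 is 38 -> NA

Answer: NA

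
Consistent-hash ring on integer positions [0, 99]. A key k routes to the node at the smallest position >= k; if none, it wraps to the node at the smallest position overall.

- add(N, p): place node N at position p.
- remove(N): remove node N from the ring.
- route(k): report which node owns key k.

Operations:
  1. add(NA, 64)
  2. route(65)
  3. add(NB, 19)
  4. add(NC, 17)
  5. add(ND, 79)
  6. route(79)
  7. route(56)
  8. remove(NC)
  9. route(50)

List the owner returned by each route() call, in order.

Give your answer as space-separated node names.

Answer: NA ND NA NA

Derivation:
Op 1: add NA@64 -> ring=[64:NA]
Op 2: route key 65: none >= 65, wrap to smallest pos 64 -> NA
Op 3: add NB@19 -> ring=[19:NB,64:NA]
Op 4: add NC@17 -> ring=[17:NC,19:NB,64:NA]
Op 5: add ND@79 -> ring=[17:NC,19:NB,64:NA,79:ND]
Op 6: route key 79: smallest pos >= 79 is 79 -> ND
Op 7: route key 56: smallest pos >= 56 is 64 -> NA
Op 8: remove NC -> ring=[19:NB,64:NA,79:ND]
Op 9: route key 50: smallest pos >= 50 is 64 -> NA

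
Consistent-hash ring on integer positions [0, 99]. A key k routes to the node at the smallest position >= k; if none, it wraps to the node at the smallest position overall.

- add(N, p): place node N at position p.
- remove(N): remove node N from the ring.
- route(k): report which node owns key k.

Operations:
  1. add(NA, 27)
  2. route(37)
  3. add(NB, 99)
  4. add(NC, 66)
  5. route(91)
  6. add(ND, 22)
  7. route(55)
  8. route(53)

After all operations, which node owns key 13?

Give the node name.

Answer: ND

Derivation:
Op 1: add NA@27 -> ring=[27:NA]
Op 2: route key 37: none >= 37, wrap to smallest pos 27 -> NA
Op 3: add NB@99 -> ring=[27:NA,99:NB]
Op 4: add NC@66 -> ring=[27:NA,66:NC,99:NB]
Op 5: route key 91: smallest pos >= 91 is 99 -> NB
Op 6: add ND@22 -> ring=[22:ND,27:NA,66:NC,99:NB]
Op 7: route key 55: smallest pos >= 55 is 66 -> NC
Op 8: route key 53: smallest pos >= 53 is 66 -> NC
Final route key 13: smallest pos >= 13 is 22 -> ND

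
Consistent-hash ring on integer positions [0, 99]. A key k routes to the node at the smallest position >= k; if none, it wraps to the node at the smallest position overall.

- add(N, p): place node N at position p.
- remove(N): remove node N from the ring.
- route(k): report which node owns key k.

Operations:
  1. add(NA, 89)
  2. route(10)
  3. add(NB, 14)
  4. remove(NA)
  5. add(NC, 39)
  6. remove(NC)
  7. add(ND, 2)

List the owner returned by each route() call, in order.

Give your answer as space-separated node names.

Answer: NA

Derivation:
Op 1: add NA@89 -> ring=[89:NA]
Op 2: route key 10: smallest pos >= 10 is 89 -> NA
Op 3: add NB@14 -> ring=[14:NB,89:NA]
Op 4: remove NA -> ring=[14:NB]
Op 5: add NC@39 -> ring=[14:NB,39:NC]
Op 6: remove NC -> ring=[14:NB]
Op 7: add ND@2 -> ring=[2:ND,14:NB]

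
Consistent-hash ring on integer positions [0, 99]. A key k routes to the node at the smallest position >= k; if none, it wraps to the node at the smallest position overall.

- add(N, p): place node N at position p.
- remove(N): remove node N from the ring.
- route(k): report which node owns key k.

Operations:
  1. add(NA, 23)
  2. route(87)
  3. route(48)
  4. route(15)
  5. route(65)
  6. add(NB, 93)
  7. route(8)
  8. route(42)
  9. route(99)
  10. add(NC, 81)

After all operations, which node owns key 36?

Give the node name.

Op 1: add NA@23 -> ring=[23:NA]
Op 2: route key 87: none >= 87, wrap to smallest pos 23 -> NA
Op 3: route key 48: none >= 48, wrap to smallest pos 23 -> NA
Op 4: route key 15: smallest pos >= 15 is 23 -> NA
Op 5: route key 65: none >= 65, wrap to smallest pos 23 -> NA
Op 6: add NB@93 -> ring=[23:NA,93:NB]
Op 7: route key 8: smallest pos >= 8 is 23 -> NA
Op 8: route key 42: smallest pos >= 42 is 93 -> NB
Op 9: route key 99: none >= 99, wrap to smallest pos 23 -> NA
Op 10: add NC@81 -> ring=[23:NA,81:NC,93:NB]
Final route key 36: smallest pos >= 36 is 81 -> NC

Answer: NC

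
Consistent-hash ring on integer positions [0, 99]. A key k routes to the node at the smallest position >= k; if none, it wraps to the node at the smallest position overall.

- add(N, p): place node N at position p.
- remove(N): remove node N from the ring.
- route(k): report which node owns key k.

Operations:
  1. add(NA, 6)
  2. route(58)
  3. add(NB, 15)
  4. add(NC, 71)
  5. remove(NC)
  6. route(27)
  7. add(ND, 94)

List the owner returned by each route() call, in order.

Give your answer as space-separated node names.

Op 1: add NA@6 -> ring=[6:NA]
Op 2: route key 58: none >= 58, wrap to smallest pos 6 -> NA
Op 3: add NB@15 -> ring=[6:NA,15:NB]
Op 4: add NC@71 -> ring=[6:NA,15:NB,71:NC]
Op 5: remove NC -> ring=[6:NA,15:NB]
Op 6: route key 27: none >= 27, wrap to smallest pos 6 -> NA
Op 7: add ND@94 -> ring=[6:NA,15:NB,94:ND]

Answer: NA NA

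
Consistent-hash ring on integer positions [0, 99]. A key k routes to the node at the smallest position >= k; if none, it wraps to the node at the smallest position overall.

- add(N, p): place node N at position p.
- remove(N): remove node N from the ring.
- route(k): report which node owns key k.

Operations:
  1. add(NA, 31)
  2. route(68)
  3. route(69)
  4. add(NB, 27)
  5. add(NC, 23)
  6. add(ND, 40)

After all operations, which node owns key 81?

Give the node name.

Op 1: add NA@31 -> ring=[31:NA]
Op 2: route key 68: none >= 68, wrap to smallest pos 31 -> NA
Op 3: route key 69: none >= 69, wrap to smallest pos 31 -> NA
Op 4: add NB@27 -> ring=[27:NB,31:NA]
Op 5: add NC@23 -> ring=[23:NC,27:NB,31:NA]
Op 6: add ND@40 -> ring=[23:NC,27:NB,31:NA,40:ND]
Final route key 81: none >= 81, wrap to smallest pos 23 -> NC

Answer: NC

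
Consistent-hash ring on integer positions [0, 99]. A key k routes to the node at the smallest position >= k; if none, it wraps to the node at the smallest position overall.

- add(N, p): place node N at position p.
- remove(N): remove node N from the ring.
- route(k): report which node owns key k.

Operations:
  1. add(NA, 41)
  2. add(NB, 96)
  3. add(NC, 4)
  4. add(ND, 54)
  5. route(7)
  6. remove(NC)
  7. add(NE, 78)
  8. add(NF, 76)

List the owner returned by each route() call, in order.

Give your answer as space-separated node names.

Op 1: add NA@41 -> ring=[41:NA]
Op 2: add NB@96 -> ring=[41:NA,96:NB]
Op 3: add NC@4 -> ring=[4:NC,41:NA,96:NB]
Op 4: add ND@54 -> ring=[4:NC,41:NA,54:ND,96:NB]
Op 5: route key 7: smallest pos >= 7 is 41 -> NA
Op 6: remove NC -> ring=[41:NA,54:ND,96:NB]
Op 7: add NE@78 -> ring=[41:NA,54:ND,78:NE,96:NB]
Op 8: add NF@76 -> ring=[41:NA,54:ND,76:NF,78:NE,96:NB]

Answer: NA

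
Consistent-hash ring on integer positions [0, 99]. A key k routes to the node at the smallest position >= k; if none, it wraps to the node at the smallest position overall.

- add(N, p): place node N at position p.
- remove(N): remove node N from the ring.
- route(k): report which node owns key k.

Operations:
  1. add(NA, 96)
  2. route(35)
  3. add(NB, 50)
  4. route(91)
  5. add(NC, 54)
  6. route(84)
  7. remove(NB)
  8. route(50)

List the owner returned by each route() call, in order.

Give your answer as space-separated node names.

Op 1: add NA@96 -> ring=[96:NA]
Op 2: route key 35: smallest pos >= 35 is 96 -> NA
Op 3: add NB@50 -> ring=[50:NB,96:NA]
Op 4: route key 91: smallest pos >= 91 is 96 -> NA
Op 5: add NC@54 -> ring=[50:NB,54:NC,96:NA]
Op 6: route key 84: smallest pos >= 84 is 96 -> NA
Op 7: remove NB -> ring=[54:NC,96:NA]
Op 8: route key 50: smallest pos >= 50 is 54 -> NC

Answer: NA NA NA NC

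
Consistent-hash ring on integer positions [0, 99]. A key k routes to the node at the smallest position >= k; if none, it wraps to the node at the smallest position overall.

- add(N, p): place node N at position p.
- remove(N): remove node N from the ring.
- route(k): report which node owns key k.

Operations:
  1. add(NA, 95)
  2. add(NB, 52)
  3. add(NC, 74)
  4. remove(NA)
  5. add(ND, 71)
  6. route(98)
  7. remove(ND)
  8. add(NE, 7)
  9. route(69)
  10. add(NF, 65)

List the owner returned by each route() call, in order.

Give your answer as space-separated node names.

Answer: NB NC

Derivation:
Op 1: add NA@95 -> ring=[95:NA]
Op 2: add NB@52 -> ring=[52:NB,95:NA]
Op 3: add NC@74 -> ring=[52:NB,74:NC,95:NA]
Op 4: remove NA -> ring=[52:NB,74:NC]
Op 5: add ND@71 -> ring=[52:NB,71:ND,74:NC]
Op 6: route key 98: none >= 98, wrap to smallest pos 52 -> NB
Op 7: remove ND -> ring=[52:NB,74:NC]
Op 8: add NE@7 -> ring=[7:NE,52:NB,74:NC]
Op 9: route key 69: smallest pos >= 69 is 74 -> NC
Op 10: add NF@65 -> ring=[7:NE,52:NB,65:NF,74:NC]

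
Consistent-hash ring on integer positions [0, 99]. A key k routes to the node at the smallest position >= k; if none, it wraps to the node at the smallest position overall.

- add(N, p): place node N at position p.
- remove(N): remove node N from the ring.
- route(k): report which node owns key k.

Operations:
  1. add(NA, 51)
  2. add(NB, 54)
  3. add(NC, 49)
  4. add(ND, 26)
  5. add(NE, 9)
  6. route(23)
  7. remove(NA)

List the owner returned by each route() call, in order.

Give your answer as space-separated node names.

Answer: ND

Derivation:
Op 1: add NA@51 -> ring=[51:NA]
Op 2: add NB@54 -> ring=[51:NA,54:NB]
Op 3: add NC@49 -> ring=[49:NC,51:NA,54:NB]
Op 4: add ND@26 -> ring=[26:ND,49:NC,51:NA,54:NB]
Op 5: add NE@9 -> ring=[9:NE,26:ND,49:NC,51:NA,54:NB]
Op 6: route key 23: smallest pos >= 23 is 26 -> ND
Op 7: remove NA -> ring=[9:NE,26:ND,49:NC,54:NB]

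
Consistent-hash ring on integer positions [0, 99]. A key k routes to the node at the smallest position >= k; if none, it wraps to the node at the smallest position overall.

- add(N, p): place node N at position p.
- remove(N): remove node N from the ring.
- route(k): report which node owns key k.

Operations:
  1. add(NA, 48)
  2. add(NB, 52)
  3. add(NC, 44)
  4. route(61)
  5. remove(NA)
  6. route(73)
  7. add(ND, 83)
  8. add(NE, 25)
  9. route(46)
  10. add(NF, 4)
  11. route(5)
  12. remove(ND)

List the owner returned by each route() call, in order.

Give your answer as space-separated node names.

Answer: NC NC NB NE

Derivation:
Op 1: add NA@48 -> ring=[48:NA]
Op 2: add NB@52 -> ring=[48:NA,52:NB]
Op 3: add NC@44 -> ring=[44:NC,48:NA,52:NB]
Op 4: route key 61: none >= 61, wrap to smallest pos 44 -> NC
Op 5: remove NA -> ring=[44:NC,52:NB]
Op 6: route key 73: none >= 73, wrap to smallest pos 44 -> NC
Op 7: add ND@83 -> ring=[44:NC,52:NB,83:ND]
Op 8: add NE@25 -> ring=[25:NE,44:NC,52:NB,83:ND]
Op 9: route key 46: smallest pos >= 46 is 52 -> NB
Op 10: add NF@4 -> ring=[4:NF,25:NE,44:NC,52:NB,83:ND]
Op 11: route key 5: smallest pos >= 5 is 25 -> NE
Op 12: remove ND -> ring=[4:NF,25:NE,44:NC,52:NB]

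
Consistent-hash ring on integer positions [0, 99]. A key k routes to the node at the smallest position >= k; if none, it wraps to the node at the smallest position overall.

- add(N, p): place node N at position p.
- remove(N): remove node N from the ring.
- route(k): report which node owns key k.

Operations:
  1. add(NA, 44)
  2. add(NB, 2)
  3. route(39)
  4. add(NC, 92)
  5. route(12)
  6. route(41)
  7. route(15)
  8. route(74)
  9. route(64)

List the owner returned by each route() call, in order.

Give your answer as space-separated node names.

Answer: NA NA NA NA NC NC

Derivation:
Op 1: add NA@44 -> ring=[44:NA]
Op 2: add NB@2 -> ring=[2:NB,44:NA]
Op 3: route key 39: smallest pos >= 39 is 44 -> NA
Op 4: add NC@92 -> ring=[2:NB,44:NA,92:NC]
Op 5: route key 12: smallest pos >= 12 is 44 -> NA
Op 6: route key 41: smallest pos >= 41 is 44 -> NA
Op 7: route key 15: smallest pos >= 15 is 44 -> NA
Op 8: route key 74: smallest pos >= 74 is 92 -> NC
Op 9: route key 64: smallest pos >= 64 is 92 -> NC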